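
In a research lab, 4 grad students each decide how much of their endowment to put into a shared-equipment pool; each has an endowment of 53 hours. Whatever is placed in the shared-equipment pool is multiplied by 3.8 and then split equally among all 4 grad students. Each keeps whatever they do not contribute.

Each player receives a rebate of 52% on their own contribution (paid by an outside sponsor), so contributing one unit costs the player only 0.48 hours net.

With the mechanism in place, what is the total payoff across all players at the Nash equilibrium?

915.84 hours

Under the mechanism each unit contributed yields (3.8/4) / 0.48 = 1.9792 back to its contributor per unit of net cost, which exceeds 1, making full contribution the dominant choice for everyone.
So the Nash equilibrium is full contribution by all 4; the group earns 4 × (53 × 0.52 + 3.8 × 53) = 915.84.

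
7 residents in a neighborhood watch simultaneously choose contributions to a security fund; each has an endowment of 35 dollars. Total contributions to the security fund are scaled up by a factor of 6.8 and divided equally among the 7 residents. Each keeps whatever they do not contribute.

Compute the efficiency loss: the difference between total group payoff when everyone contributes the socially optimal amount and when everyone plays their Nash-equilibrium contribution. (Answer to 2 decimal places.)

Each contributed unit returns 6.8/7 = 0.9714 to its contributor — below 1 — so contributing 0 is dominant for every player. At the Nash equilibrium everyone keeps their 35, and the group total is 7 × 35 = 245.
Each contributed unit returns 6.800 to the group as a whole (0.9714 to each of 7 players), which exceeds 1, so the social optimum is full contribution: group total = 6.800 × 245 = 1666.00.
Efficiency loss = 1666.00 − 245 = 1421.00.

1421.00 dollars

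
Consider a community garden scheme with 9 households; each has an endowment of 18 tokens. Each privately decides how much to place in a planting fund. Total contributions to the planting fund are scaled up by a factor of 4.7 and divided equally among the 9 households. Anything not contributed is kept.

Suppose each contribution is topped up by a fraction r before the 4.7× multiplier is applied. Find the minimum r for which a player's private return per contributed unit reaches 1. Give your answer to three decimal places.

With matching at rate r, one contributed unit becomes (1 + r) in the planting fund and returns 4.7 × (1 + r) / 9 to the contributor.
Setting this equal to 1: 1 + r = 9/4.7 = 1.9149.
So the minimum matching rate is r = 1.9149 − 1 = 0.915.

0.915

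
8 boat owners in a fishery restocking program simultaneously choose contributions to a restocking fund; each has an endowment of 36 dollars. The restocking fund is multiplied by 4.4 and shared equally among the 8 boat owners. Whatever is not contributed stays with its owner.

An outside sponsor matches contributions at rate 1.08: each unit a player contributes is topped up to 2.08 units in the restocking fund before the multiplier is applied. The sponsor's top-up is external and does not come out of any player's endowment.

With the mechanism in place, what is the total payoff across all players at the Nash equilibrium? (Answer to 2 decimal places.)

2635.78 dollars

Under the mechanism each unit contributed yields 4.4 × 2.08 / 8 = 1.1440 back to its contributor per unit of net cost, which exceeds 1, making full contribution the dominant choice for everyone.
So the Nash equilibrium is full contribution by all 8; the group earns 4.4 × 2.08 × 288 = 2635.78.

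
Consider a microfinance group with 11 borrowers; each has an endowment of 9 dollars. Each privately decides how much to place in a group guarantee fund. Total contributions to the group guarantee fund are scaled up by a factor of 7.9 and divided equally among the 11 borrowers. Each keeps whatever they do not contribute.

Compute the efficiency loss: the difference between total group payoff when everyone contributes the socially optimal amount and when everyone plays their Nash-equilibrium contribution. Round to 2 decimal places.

Each contributed unit returns 7.9/11 = 0.7182 to its contributor — below 1 — so contributing 0 is dominant for every player. At the Nash equilibrium everyone keeps their 9, and the group total is 11 × 9 = 99.
Each contributed unit returns 7.900 to the group as a whole (0.7182 to each of 11 players), which exceeds 1, so the social optimum is full contribution: group total = 7.900 × 99 = 782.10.
Efficiency loss = 782.10 − 99 = 683.10.

683.10 dollars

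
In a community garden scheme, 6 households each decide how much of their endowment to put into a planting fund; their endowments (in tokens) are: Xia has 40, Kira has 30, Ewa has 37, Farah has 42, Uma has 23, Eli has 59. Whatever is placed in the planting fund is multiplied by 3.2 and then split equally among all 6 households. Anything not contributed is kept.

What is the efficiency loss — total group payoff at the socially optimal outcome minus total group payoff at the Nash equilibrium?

The private return per contributed unit is 3.2/6 = 0.5333 < 1 for every player regardless of endowment, so the Nash equilibrium is zero contribution and the group total is Σ E_j = 40 + 30 + 37 + 42 + 23 + 59 = 231.
Each contributed unit returns 3.200 to the group, so the social optimum is full contribution by everyone: group total = 3.200 × 231 = 739.20.
Efficiency loss = (3.200 − 1) × 231 = 508.20.

508.20 tokens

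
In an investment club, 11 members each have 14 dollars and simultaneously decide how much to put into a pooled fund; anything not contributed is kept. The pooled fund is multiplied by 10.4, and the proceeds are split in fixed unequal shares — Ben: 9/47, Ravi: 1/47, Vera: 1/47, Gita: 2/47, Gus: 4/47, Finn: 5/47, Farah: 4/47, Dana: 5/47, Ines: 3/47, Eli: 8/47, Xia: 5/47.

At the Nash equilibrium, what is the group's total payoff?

812.00 dollars

Each unit j contributes comes back to j as 10.4 × (j's share), so j prefers to contribute only if that share exceeds 1/10.4 = 0.0962; otherwise keeping the unit dominates.
Ben, Finn, Dana, Eli and Xia are above the threshold, contributing 14 each; the remaining 6 contribute 0. Total contributed: 70.
The pooled fund pays out 10.4 × 70 = 728.00 in total (split across the unequal shares, but the aggregate is all that matters for the group sum).
The 6 free-riders keep 14 each, adding 84. Group total = 84 + 728.00 = 812.00.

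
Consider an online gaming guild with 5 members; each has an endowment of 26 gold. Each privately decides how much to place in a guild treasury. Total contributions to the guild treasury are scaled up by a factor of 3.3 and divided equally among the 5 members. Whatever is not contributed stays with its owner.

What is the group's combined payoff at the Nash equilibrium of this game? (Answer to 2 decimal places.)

Each contributed unit returns 3.3/5 = 0.6600 to its contributor — below 1 — so contributing 0 is dominant for every player. At the Nash equilibrium everyone keeps their 26, and the group total is 5 × 26 = 130.

130.00 gold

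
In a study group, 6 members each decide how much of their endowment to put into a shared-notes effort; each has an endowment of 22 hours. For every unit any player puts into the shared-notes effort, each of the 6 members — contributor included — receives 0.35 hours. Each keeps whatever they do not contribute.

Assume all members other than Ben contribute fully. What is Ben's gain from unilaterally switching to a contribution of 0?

14.30 hours

Switching from a contribution of 22 to 0 lets Ben keep an extra 22 hours, but lowers the shared-notes effort by 22, which costs Ben their own share of that drop: 0.35 × 22 = 7.70.
Net gain = 22 − 7.70 = 14.30. The private return per contributed unit (0.35) is below 1, so free-riding is indeed the best response regardless of what the others do.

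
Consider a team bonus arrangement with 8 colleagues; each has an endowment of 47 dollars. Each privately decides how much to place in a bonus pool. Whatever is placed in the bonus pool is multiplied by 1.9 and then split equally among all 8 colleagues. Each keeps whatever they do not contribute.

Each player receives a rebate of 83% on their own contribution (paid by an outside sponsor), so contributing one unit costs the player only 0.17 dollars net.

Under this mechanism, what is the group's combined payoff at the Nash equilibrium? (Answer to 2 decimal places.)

With the mechanism, a contributed unit returns (1.9/8) / 0.17 = 1.3971 per unit of net cost to the contributor — now above 1 — so contributing fully is weakly dominant for every player.
So the Nash equilibrium is full contribution by all 8; the group earns 8 × (47 × 0.83 + 1.9 × 47) = 1026.48.

1026.48 dollars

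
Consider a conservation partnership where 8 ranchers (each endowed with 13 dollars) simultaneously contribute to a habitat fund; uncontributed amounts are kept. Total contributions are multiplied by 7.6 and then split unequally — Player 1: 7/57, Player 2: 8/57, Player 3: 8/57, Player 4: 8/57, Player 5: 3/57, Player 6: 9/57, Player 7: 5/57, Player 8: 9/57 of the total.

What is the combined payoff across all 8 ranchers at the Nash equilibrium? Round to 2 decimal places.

533.00 dollars

For player j, contributing a unit is worthwhile iff 7.6 × (j's share) ≥ 1, i.e. iff j's share is at least 0.1316.
Player 2, Player 3, Player 4, Player 6 and Player 8 are above the threshold, contributing 13 each; the remaining 3 contribute 0. Total contributed: 65.
The habitat fund pays out 7.6 × 65 = 494.00 in total (split across the unequal shares, but the aggregate is all that matters for the group sum).
The 3 free-riders keep 13 each, adding 39. Group total = 39 + 494.00 = 533.00.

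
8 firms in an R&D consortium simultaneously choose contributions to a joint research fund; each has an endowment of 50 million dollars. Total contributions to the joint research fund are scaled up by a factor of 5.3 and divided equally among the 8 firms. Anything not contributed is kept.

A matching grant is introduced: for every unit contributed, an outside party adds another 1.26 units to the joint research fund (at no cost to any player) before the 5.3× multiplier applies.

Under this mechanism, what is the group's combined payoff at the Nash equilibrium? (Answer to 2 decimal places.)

4791.20 million dollars

Under the mechanism each unit contributed yields 5.3 × 2.26 / 8 = 1.4973 back to its contributor per unit of net cost, which exceeds 1, making full contribution the dominant choice for everyone.
At the Nash equilibrium everyone contributes 50. Group total payoff = 5.3 × 2.26 × 400 = 4791.20.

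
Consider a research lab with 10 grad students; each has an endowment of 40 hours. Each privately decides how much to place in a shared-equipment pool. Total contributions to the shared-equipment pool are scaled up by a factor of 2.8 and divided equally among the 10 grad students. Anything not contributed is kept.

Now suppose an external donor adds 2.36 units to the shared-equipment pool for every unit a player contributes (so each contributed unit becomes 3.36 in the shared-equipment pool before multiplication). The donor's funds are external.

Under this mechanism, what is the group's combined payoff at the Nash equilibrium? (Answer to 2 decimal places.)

The effective private return is 2.8 × 3.36 / 10 = 0.9408, which is still under 1, so the mechanism doesn't change anyone's dominant strategy: zero contribution.
At the Nash equilibrium no one contributes; group total payoff = 10 × 40 = 400.

400.00 hours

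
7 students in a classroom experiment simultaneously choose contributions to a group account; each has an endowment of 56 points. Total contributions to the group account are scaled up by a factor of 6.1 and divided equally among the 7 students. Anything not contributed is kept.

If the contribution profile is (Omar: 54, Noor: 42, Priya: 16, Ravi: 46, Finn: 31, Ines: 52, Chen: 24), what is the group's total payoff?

Total contributed: 54 + 42 + 16 + 46 + 31 + 52 + 24 = 265; total kept: 7 × 56 − 265 = 127.
The group account pays out 6.1 × 265 = 1616.50 in aggregate.
Group total = 127 + 1616.50 = 1743.50.

1743.50 points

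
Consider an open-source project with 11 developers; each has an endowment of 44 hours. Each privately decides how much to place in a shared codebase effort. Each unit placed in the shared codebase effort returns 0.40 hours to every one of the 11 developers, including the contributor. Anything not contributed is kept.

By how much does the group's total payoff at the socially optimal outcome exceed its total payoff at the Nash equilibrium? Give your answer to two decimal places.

1645.60 hours

The private return per contributed unit is 0.40 < 1, so contributing 0 is dominant for every player. At the Nash equilibrium everyone keeps their 44, and the group total is 11 × 44 = 484.
Each contributed unit returns 4.400 to the group as a whole (0.40 to each of 11 players), which exceeds 1, so the social optimum is full contribution: group total = 4.400 × 484 = 2129.60.
Efficiency loss = 2129.60 − 484 = 1645.60.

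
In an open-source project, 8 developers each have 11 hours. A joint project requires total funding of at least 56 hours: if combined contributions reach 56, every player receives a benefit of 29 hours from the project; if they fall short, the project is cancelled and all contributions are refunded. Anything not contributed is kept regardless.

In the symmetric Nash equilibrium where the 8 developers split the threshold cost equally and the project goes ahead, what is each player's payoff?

33 hours

Equal share of the threshold: 56/8 = 7.
At this profile no one gains by cutting their contribution: any cut drops the total below 56, the project is cancelled, contributions are refunded, and the deviator ends with 11, which is less than 11 − 7 + 29 = 33. Contributing more than 7 just wastes the excess. So contributing exactly 7 is a best response.
Each player's payoff: 11 − 7 + 29 = 33.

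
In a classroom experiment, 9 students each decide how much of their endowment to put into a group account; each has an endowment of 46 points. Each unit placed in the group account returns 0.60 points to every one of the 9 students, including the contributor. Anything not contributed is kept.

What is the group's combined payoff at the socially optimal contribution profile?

Each contributed unit returns 5.400 to the group as a whole (0.60 to each of 9 players), which exceeds 1, so the social optimum is full contribution: group total = 5.400 × 414 = 2235.60.

2235.60 points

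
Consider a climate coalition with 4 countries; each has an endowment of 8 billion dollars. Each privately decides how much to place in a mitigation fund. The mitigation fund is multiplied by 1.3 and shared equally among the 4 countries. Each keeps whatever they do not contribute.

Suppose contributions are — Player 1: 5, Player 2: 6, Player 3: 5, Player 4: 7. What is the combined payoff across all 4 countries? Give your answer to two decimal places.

38.90 billion dollars

Total contributed: 5 + 6 + 5 + 7 = 23; total kept: 4 × 8 − 23 = 9.
The mitigation fund pays out 1.3 × 23 = 29.90 in aggregate.
Group total = 9 + 29.90 = 38.90.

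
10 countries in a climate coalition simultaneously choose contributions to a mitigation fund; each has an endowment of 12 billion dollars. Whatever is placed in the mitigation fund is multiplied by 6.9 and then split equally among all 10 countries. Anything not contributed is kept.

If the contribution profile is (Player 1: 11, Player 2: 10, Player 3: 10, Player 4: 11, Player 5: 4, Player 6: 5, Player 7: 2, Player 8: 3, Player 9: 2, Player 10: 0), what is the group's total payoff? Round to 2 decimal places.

462.20 billion dollars

Total contributed: 11 + 10 + 10 + 11 + 4 + 5 + 2 + 3 + 2 + 0 = 58; total kept: 10 × 12 − 58 = 62.
The mitigation fund pays out 6.9 × 58 = 400.20 in aggregate.
Group total = 62 + 400.20 = 462.20.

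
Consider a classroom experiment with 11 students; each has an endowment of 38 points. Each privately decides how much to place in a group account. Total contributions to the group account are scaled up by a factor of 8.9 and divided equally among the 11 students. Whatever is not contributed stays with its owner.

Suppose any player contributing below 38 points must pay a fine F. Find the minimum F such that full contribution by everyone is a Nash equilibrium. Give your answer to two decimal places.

7.25 points

Given the others contribute fully, the best deviation is to contribute 0 (any partial contribution still incurs the fine and gives up units whose private return 0.8091 is below 1).
Deviating from 38 to 0 saves 38 points but forfeits the deviator's share of the drop in the group account: 8.9/11 × 38 = 30.75.
So the deviation gain is 38 − 30.75 = 7.25, and the fine must be at least 7.25 points to wipe it out.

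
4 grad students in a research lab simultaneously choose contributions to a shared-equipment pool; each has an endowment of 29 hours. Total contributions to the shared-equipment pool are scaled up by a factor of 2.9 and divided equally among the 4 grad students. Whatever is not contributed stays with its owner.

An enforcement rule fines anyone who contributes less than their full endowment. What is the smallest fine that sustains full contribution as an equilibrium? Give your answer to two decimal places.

Given the others contribute fully, the best deviation is to contribute 0 (any partial contribution still incurs the fine and gives up units whose private return 0.7250 is below 1).
Deviating from 29 to 0 saves 29 hours but forfeits the deviator's share of the drop in the shared-equipment pool: 2.9/4 × 29 = 21.02.
So the deviation gain is 29 − 21.02 = 7.98, and the fine must be at least 7.98 hours to wipe it out.

7.98 hours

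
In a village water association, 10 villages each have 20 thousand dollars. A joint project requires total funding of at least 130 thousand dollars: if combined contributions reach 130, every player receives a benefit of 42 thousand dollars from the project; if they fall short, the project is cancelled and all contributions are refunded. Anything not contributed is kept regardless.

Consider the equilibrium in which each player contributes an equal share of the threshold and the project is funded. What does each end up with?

49 thousand dollars

Equal share of the threshold: 130/10 = 13.
At this profile no one gains by cutting their contribution: any cut drops the total below 130, the project is cancelled, contributions are refunded, and the deviator ends with 20, which is less than 20 − 13 + 42 = 49. Contributing more than 13 just wastes the excess. So contributing exactly 13 is a best response.
Each player's payoff: 20 − 13 + 42 = 49.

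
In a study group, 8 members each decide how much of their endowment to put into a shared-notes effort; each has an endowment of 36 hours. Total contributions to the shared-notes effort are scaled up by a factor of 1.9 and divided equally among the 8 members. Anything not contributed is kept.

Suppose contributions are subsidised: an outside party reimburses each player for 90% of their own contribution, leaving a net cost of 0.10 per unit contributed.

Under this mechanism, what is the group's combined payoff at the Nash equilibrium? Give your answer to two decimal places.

Under the mechanism each unit contributed yields (1.9/8) / 0.10 = 2.3750 back to its contributor per unit of net cost, which exceeds 1, making full contribution the dominant choice for everyone.
At the Nash equilibrium everyone contributes 36. Group total payoff = 8 × (36 × 0.90 + 1.9 × 36) = 806.40.

806.40 hours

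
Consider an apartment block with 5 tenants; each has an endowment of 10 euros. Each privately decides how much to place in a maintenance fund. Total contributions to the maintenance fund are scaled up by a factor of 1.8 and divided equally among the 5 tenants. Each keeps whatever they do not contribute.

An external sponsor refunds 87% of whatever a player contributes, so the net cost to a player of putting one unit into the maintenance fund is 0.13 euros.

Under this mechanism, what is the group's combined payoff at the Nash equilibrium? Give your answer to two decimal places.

133.50 euros

Under the mechanism each unit contributed yields (1.8/5) / 0.13 = 2.7692 back to its contributor per unit of net cost, which exceeds 1, making full contribution the dominant choice for everyone.
At the Nash equilibrium everyone contributes 10. Group total payoff = 5 × (10 × 0.87 + 1.8 × 10) = 133.50.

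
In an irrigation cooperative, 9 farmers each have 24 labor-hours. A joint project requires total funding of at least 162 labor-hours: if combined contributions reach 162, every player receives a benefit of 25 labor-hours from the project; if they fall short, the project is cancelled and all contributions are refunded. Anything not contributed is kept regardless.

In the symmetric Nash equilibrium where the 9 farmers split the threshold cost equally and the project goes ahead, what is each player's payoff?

31 labor-hours

Equal share of the threshold: 162/9 = 18.
At this profile no one gains by cutting their contribution: any cut drops the total below 162, the project is cancelled, contributions are refunded, and the deviator ends with 24, which is less than 24 − 18 + 25 = 31. Contributing more than 18 just wastes the excess. So contributing exactly 18 is a best response.
Each player's payoff: 24 − 18 + 25 = 31.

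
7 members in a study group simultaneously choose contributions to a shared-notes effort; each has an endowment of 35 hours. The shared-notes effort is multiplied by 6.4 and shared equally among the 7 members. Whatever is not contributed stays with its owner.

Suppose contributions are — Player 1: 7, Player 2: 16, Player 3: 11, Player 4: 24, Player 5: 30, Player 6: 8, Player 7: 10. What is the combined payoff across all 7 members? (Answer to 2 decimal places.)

817.40 hours

Total contributed: 7 + 16 + 11 + 24 + 30 + 8 + 10 = 106; total kept: 7 × 35 − 106 = 139.
The shared-notes effort pays out 6.4 × 106 = 678.40 in aggregate.
Group total = 139 + 678.40 = 817.40.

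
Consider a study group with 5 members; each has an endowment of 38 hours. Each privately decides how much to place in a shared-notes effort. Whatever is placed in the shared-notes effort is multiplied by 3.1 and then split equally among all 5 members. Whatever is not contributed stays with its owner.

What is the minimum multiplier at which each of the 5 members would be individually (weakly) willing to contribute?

A contributed unit returns (multiplier)/5 to its contributor.
This reaches 1 exactly when the multiplier is 5.

5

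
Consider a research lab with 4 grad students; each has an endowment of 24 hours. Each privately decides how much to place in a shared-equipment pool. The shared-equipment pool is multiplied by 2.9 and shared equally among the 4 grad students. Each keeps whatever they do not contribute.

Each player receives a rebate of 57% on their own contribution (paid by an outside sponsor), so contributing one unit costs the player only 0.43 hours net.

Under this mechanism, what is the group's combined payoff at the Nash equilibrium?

333.12 hours

Under the mechanism each unit contributed yields (2.9/4) / 0.43 = 1.6860 back to its contributor per unit of net cost, which exceeds 1, making full contribution the dominant choice for everyone.
At the Nash equilibrium everyone contributes 24. Group total payoff = 4 × (24 × 0.57 + 2.9 × 24) = 333.12.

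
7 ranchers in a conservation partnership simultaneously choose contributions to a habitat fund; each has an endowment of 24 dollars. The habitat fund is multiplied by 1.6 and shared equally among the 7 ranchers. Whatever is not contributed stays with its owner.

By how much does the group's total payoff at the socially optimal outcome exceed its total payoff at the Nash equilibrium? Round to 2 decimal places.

100.80 dollars

Each contributed unit returns 1.6/7 = 0.2286 to its contributor — below 1 — so contributing 0 is dominant for every player. At the Nash equilibrium everyone keeps their 24, and the group total is 7 × 24 = 168.
Each contributed unit returns 1.600 to the group as a whole (0.2286 to each of 7 players), which exceeds 1, so the social optimum is full contribution: group total = 1.600 × 168 = 268.80.
Efficiency loss = 268.80 − 168 = 100.80.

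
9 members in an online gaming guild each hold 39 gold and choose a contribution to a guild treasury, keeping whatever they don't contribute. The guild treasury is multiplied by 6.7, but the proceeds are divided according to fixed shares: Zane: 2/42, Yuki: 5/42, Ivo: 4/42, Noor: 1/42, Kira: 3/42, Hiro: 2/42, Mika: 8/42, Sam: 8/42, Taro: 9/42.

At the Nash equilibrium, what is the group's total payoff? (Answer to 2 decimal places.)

A player with share s gets back 6.7·s per unit contributed, so full contribution is dominant for anyone with s > 1/6.7 = 0.1493 and zero contribution is dominant for anyone below.
Mika, Sam and Taro clear that bar, contributing 39 each; the remaining 6 contribute 0. Total contributed: 117.
The guild treasury pays out 6.7 × 117 = 783.90 in total (split across the unequal shares, but the aggregate is all that matters for the group sum).
The 6 free-riders keep 39 each, adding 234. Group total = 234 + 783.90 = 1017.90.

1017.90 gold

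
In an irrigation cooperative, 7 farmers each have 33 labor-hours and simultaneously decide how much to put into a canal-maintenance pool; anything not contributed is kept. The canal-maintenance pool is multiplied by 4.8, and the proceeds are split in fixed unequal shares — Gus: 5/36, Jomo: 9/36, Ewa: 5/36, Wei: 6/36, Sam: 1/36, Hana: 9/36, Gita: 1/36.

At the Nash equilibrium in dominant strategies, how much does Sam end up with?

For player j, contributing a unit is worthwhile iff 4.8 × (j's share) ≥ 1, i.e. iff j's share is at least 0.2083.
The shares above 0.2083 belong to Jomo and Hana, contributing 33 each; the remaining 5 contribute 0. Total contributed: 66.
Sam keeps 33 and receives 4.8 × 66 × 1/36 = 8.80 from the canal-maintenance pool, for a payoff of 41.80.

41.80 labor-hours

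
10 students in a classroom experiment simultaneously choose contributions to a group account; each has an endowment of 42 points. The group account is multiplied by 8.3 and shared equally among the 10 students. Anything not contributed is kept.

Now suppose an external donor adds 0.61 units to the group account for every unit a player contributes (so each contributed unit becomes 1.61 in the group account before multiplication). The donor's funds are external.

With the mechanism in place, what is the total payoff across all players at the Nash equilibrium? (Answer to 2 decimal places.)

The effective private return per unit is now 8.3 × 1.61 / 10 = 1.3363 > 1, so every player's dominant strategy flips to full contribution.
So the Nash equilibrium is full contribution by all 10; the group earns 8.3 × 1.61 × 420 = 5612.46.

5612.46 points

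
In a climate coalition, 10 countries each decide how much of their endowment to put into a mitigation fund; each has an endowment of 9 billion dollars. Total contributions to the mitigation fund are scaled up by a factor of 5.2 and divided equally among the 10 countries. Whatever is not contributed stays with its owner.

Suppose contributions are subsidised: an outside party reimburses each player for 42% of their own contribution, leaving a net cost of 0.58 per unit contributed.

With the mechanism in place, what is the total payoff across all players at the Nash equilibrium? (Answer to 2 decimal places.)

90.00 billion dollars

The effective private return is (5.2/10) / 0.58 = 0.8966, which is still under 1, so the mechanism doesn't change anyone's dominant strategy: zero contribution.
At the Nash equilibrium no one contributes; group total payoff = 10 × 9 = 90.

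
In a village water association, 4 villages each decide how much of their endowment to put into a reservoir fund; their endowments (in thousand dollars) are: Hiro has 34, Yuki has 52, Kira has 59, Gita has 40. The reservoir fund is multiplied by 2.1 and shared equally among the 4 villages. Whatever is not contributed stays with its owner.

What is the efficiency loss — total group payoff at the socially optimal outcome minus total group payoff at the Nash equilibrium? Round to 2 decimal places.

203.50 thousand dollars

The private return per contributed unit is 2.1/4 = 0.5250 < 1 for every player regardless of endowment, so the Nash equilibrium is zero contribution and the group total is Σ E_j = 34 + 52 + 59 + 40 = 185.
Each contributed unit returns 2.100 to the group, so the social optimum is full contribution by everyone: group total = 2.100 × 185 = 388.50.
Efficiency loss = (2.100 − 1) × 185 = 203.50.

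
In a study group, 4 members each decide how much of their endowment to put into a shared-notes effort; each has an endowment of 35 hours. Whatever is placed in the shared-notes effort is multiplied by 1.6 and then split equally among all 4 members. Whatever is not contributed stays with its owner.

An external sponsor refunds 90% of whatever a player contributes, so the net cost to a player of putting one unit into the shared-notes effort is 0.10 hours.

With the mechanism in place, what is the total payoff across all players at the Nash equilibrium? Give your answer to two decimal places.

350.00 hours

The effective private return per unit is now (1.6/4) / 0.10 = 4.0000 > 1, so every player's dominant strategy flips to full contribution.
So the Nash equilibrium is full contribution by all 4; the group earns 4 × (35 × 0.90 + 1.6 × 35) = 350.00.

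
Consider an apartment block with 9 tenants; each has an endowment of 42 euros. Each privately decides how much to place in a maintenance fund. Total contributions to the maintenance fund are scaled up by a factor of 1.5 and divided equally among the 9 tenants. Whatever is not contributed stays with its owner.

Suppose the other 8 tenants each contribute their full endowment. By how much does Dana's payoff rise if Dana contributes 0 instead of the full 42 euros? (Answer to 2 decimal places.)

Switching from a contribution of 42 to 0 lets Dana keep an extra 42 euros, but lowers the maintenance fund by 42, which costs Dana their own share of that drop: 1.5/9 × 42 = 7.00.
Net gain = 42 − 7.00 = 35.00. The private return per contributed unit (0.1667) is below 1, so free-riding is indeed the best response regardless of what the others do.

35.00 euros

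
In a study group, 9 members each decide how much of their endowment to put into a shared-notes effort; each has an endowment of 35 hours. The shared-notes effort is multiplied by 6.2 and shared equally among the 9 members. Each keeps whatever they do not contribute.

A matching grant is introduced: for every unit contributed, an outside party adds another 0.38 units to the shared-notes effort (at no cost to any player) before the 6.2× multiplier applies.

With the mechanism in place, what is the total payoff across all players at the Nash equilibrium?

315.00 hours

Even with the mechanism, each unit contributed returns only 6.2 × 1.38 / 9 = 0.9507 per unit of net cost, so contributing nothing is still dominant.
Everyone keeps their endowment and the group total is 9 × 35 = 315.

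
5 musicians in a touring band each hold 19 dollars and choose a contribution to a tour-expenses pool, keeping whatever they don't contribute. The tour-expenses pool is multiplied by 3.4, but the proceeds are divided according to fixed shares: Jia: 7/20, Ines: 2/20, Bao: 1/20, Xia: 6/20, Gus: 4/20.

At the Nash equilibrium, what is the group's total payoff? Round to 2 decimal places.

186.20 dollars

Each unit j contributes comes back to j as 3.4 × (j's share), so j prefers to contribute only if that share exceeds 1/3.4 = 0.2941; otherwise keeping the unit dominates.
Jia and Xia clear that bar, contributing 19 each; the remaining 3 contribute 0. Total contributed: 38.
The tour-expenses pool pays out 3.4 × 38 = 129.20 in total (split across the unequal shares, but the aggregate is all that matters for the group sum).
The 3 free-riders keep 19 each, adding 57. Group total = 57 + 129.20 = 186.20.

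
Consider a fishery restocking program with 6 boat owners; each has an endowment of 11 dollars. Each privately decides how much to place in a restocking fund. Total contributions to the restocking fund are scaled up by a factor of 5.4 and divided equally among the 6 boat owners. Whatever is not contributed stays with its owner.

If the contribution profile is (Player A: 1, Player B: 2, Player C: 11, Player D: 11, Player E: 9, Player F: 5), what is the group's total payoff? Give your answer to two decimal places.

237.60 dollars

Total contributed: 1 + 2 + 11 + 11 + 9 + 5 = 39; total kept: 6 × 11 − 39 = 27.
The restocking fund pays out 5.4 × 39 = 210.60 in aggregate.
Group total = 27 + 210.60 = 237.60.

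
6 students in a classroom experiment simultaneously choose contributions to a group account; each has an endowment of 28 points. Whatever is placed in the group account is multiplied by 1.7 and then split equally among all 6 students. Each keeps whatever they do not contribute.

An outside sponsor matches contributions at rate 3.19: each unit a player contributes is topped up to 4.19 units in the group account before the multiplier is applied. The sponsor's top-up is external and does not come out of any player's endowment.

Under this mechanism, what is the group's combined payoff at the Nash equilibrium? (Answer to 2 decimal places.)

1196.66 points

The effective private return per unit is now 1.7 × 4.19 / 6 = 1.1872 > 1, so every player's dominant strategy flips to full contribution.
So the Nash equilibrium is full contribution by all 6; the group earns 1.7 × 4.19 × 168 = 1196.66.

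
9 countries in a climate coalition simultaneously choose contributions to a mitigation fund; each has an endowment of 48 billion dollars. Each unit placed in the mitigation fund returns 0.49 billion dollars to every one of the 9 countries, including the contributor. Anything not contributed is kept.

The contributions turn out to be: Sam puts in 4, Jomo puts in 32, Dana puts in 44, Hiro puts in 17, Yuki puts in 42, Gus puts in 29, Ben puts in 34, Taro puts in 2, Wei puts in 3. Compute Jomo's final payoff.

Total contributed: 4 + 32 + 44 + 17 + 42 + 29 + 34 + 2 + 3 = 207.
Each receives 0.49 × 207 = 101.43 from the mitigation fund.
Jomo keeps 48 − 32 = 16, so Jomo's payoff is 16 + 101.43 = 117.43.

117.43 billion dollars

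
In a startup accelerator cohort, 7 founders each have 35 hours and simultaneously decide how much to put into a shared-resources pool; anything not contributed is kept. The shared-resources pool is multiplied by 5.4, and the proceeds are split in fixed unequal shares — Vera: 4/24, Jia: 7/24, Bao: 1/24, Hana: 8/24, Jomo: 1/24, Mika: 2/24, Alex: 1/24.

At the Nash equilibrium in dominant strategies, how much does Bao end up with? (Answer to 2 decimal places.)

A player with share s gets back 5.4·s per unit contributed, so full contribution is dominant for anyone with s > 1/5.4 = 0.1852 and zero contribution is dominant for anyone below.
Jia and Hana are above the threshold, contributing 35 each; the remaining 5 contribute 0. Total contributed: 70.
Bao keeps 35 and receives 5.4 × 70 × 1/24 = 15.75 from the shared-resources pool, for a payoff of 50.75.

50.75 hours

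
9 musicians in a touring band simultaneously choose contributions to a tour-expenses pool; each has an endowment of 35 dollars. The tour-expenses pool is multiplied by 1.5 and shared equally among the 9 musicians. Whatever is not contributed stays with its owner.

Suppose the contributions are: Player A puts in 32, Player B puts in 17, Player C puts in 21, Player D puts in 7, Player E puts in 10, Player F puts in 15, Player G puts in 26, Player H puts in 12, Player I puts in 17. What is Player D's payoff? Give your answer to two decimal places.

Total contributed: 32 + 17 + 21 + 7 + 10 + 15 + 26 + 12 + 17 = 157.
Each receives 1.5 × 157 / 9 = 26.17 from the tour-expenses pool.
Player D keeps 35 − 7 = 28, so Player D's payoff is 28 + 26.17 = 54.17.

54.17 dollars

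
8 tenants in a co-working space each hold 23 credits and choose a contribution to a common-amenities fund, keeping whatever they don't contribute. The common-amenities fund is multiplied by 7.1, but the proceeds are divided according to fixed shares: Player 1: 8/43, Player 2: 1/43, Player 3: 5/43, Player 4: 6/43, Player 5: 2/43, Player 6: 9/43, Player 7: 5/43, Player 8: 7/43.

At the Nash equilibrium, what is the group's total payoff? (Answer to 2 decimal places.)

For player j, contributing a unit is worthwhile iff 7.1 × (j's share) ≥ 1, i.e. iff j's share is at least 0.1408.
The shares above 0.1408 belong to Player 1, Player 6 and Player 8, contributing 23 each; the remaining 5 contribute 0. Total contributed: 69.
The common-amenities fund pays out 7.1 × 69 = 489.90 in total (split across the unequal shares, but the aggregate is all that matters for the group sum).
The 5 free-riders keep 23 each, adding 115. Group total = 115 + 489.90 = 604.90.

604.90 credits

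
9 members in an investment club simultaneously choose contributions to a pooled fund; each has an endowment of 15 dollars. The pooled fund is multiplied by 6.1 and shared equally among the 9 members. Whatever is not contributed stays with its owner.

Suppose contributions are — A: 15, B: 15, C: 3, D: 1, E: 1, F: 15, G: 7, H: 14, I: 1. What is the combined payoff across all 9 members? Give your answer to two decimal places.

Total contributed: 15 + 15 + 3 + 1 + 1 + 15 + 7 + 14 + 1 = 72; total kept: 9 × 15 − 72 = 63.
The pooled fund pays out 6.1 × 72 = 439.20 in aggregate.
Group total = 63 + 439.20 = 502.20.

502.20 dollars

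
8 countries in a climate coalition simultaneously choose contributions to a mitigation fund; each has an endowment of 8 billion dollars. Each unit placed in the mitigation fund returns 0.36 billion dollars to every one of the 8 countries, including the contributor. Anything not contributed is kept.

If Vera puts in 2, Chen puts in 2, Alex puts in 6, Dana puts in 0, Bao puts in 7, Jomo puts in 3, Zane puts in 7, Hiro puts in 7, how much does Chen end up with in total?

18.24 billion dollars

Total contributed: 2 + 2 + 6 + 0 + 7 + 3 + 7 + 7 = 34.
Each receives 0.36 × 34 = 12.24 from the mitigation fund.
Chen keeps 8 − 2 = 6, so Chen's payoff is 6 + 12.24 = 18.24.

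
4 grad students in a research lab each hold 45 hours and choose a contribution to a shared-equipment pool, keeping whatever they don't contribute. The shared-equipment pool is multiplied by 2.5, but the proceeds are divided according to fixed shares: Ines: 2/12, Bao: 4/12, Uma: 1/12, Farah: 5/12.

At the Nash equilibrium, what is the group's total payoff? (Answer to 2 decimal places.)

A player with share s gets back 2.5·s per unit contributed, so full contribution is dominant for anyone with s > 1/2.5 = 0.4000 and zero contribution is dominant for anyone below.
Only Farah (5/12) clears that bar, contributing 45; the remaining 3 contribute 0. Total contributed: 45.
The shared-equipment pool pays out 2.5 × 45 = 112.50 in total (split across the unequal shares, but the aggregate is all that matters for the group sum).
The 3 free-riders keep 45 each, adding 135. Group total = 135 + 112.50 = 247.50.

247.50 hours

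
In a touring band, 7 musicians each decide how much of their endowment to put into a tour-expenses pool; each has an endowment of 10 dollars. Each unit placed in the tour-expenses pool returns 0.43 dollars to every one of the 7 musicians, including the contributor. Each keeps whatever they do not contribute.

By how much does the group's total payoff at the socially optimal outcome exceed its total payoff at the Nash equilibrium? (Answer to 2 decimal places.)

The private return per contributed unit is 0.43 < 1, so contributing 0 is dominant for every player. At the Nash equilibrium everyone keeps their 10, and the group total is 7 × 10 = 70.
Each contributed unit returns 3.010 to the group as a whole (0.43 to each of 7 players), which exceeds 1, so the social optimum is full contribution: group total = 3.010 × 70 = 210.70.
Efficiency loss = 210.70 − 70 = 140.70.

140.70 dollars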